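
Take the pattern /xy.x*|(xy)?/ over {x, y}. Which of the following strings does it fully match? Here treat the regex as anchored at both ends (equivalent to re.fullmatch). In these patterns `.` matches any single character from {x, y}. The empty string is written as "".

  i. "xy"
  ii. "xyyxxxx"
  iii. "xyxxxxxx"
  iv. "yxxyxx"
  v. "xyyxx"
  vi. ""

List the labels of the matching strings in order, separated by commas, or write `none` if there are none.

i, ii, iii, v, vi

i → match
ii → match
iii → match
iv → no match
v → match
vi → match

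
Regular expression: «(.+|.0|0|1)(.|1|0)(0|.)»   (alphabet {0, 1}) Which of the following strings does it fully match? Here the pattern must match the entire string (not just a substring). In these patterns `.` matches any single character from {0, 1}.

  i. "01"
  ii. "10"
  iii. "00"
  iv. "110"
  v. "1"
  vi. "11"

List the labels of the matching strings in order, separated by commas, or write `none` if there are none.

i → no match
ii → no match
iii → no match
iv → match
v → no match
vi → no match

iv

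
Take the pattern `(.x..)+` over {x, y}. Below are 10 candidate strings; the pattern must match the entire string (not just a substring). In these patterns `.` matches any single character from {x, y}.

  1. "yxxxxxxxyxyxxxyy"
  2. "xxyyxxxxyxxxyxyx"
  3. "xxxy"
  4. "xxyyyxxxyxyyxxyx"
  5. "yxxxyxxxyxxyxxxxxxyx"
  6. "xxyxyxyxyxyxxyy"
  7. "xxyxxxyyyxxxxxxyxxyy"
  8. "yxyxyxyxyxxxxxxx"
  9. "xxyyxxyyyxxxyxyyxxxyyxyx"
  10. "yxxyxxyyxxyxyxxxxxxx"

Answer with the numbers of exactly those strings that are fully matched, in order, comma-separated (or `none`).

1, 2, 3, 4, 5, 7, 8, 9, 10

1 → match
2 → match
3 → match
4 → match
5 → match
6 → no match
7 → match
8 → match
9 → match
10 → match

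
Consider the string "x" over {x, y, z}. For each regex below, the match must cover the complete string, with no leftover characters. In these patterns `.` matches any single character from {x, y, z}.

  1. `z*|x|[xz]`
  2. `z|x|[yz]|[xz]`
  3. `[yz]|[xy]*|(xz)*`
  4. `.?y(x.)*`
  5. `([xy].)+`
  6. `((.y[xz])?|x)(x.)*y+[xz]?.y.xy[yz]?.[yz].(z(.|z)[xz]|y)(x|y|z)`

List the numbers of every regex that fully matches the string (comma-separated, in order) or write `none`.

1 → match
2 → match
3 → match
4 → no match
5 → no match
6 → no match

1, 2, 3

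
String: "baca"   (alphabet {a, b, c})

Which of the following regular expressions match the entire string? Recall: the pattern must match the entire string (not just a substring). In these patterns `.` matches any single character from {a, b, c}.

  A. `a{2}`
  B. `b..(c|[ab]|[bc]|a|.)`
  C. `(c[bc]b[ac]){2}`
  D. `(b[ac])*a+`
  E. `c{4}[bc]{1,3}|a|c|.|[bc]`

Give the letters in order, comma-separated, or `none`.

A → no match — must start with "a"
B → match
C → no match — must start with "c"
D → no match
E → no match

B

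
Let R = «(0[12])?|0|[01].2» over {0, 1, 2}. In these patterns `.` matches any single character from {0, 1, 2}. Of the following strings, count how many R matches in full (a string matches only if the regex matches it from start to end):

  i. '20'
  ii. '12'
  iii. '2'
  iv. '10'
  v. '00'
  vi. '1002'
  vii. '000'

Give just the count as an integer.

0

i → no match
ii → no match
iii → no match
iv → no match
v → no match
vi → no match
vii → no match
Total matched: 0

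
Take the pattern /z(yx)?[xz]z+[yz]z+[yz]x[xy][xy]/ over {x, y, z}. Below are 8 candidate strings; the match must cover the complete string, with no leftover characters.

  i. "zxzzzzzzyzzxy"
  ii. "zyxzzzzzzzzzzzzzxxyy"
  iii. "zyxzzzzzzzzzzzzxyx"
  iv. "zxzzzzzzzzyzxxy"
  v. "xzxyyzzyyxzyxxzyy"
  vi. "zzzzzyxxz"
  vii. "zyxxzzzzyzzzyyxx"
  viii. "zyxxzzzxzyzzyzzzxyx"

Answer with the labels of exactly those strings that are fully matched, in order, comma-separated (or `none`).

i → no match
ii → no match
iii → match
iv → no match
v → no match — must start with "z"
vi → no match
vii → no match
viii → no match

iii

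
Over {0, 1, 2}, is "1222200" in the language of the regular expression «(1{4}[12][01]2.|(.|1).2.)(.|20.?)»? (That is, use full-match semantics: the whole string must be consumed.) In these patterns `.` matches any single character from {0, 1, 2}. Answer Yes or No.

Yes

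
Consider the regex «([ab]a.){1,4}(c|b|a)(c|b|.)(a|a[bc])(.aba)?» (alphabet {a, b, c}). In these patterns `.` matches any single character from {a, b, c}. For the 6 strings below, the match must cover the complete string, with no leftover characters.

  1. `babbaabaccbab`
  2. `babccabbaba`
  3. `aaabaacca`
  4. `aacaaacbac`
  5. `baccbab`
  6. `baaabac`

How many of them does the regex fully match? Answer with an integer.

6

1 → match
2 → match
3 → match
4 → match
5 → match
6 → match
Total matched: 6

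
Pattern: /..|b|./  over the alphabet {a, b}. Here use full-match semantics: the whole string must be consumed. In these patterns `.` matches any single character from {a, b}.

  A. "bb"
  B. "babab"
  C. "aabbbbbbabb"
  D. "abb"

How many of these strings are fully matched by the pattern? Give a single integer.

1

A → match
B → no match
C → no match
D → no match
Total matched: 1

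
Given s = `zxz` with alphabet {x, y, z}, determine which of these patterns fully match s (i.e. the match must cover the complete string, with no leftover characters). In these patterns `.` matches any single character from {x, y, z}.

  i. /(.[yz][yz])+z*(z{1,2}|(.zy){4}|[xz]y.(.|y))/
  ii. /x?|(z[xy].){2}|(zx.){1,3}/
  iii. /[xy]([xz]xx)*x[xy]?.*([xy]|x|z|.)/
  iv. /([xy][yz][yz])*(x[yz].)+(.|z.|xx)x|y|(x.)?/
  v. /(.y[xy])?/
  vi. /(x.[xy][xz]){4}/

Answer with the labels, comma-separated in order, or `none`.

ii

i → no match
ii → match
iii → no match
iv → no match
v → no match
vi → no match — must start with `x`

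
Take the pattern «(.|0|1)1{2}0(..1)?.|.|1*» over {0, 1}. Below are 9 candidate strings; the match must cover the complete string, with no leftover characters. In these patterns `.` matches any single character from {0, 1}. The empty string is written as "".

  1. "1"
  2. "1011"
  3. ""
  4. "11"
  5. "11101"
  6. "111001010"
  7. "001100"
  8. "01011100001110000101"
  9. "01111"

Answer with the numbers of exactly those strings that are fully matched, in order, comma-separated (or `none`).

1 → match
2 → no match
3 → match
4 → match
5 → match
6 → no match
7 → no match
8 → no match
9 → no match

1, 3, 4, 5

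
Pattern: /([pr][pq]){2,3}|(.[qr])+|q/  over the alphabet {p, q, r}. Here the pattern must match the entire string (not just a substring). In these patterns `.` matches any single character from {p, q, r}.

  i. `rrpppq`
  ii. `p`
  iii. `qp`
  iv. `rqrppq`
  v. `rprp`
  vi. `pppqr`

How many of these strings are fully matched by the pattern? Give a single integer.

i. `rrpppq` → no match
ii. `p` → no match
iii. `qp` → no match
iv. `rqrppq` → match
v. `rprp` → match
vi. `pppqr` → no match
Total matched: 2

2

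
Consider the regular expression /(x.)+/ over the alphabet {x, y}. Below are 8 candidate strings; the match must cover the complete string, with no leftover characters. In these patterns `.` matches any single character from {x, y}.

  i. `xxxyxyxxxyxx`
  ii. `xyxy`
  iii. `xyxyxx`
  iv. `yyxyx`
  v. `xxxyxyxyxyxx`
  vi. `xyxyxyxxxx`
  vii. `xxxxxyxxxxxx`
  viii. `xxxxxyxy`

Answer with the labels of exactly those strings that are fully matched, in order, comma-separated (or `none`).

i, ii, iii, v, vi, vii, viii

i. `xxxyxyxxxyxx` → match
ii. `xyxy` → match
iii. `xyxyxx` → match
iv. `yyxyx` → no match — must start with `x`
v. `xxxyxyxyxyxx` → match
vi. `xyxyxyxxxx` → match
vii. `xxxxxyxxxxxx` → match
viii. `xxxxxyxy` → match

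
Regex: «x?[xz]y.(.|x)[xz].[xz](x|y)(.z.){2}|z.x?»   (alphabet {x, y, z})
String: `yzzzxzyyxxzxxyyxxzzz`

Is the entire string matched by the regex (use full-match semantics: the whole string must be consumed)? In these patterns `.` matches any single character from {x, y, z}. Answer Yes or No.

No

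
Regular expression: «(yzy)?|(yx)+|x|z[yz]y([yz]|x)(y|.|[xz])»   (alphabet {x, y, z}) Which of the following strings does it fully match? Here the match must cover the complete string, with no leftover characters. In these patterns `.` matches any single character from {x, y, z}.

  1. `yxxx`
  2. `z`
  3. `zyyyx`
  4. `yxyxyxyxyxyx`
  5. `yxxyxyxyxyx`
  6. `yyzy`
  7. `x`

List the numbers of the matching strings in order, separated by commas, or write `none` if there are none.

3, 4, 7

1 → no match
2 → no match
3 → match
4 → match
5 → no match
6 → no match
7 → match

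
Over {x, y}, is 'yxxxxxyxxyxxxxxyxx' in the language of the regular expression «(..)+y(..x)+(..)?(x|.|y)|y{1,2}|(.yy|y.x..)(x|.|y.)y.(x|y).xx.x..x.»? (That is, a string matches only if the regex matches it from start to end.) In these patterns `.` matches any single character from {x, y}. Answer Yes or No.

Yes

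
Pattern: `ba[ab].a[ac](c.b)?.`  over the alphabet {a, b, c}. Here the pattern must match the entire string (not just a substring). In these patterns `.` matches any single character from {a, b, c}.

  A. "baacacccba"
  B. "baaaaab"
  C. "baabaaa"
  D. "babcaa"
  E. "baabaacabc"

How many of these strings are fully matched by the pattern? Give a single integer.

A → match
B → match
C → match
D → no match
E → match
Total matched: 4

4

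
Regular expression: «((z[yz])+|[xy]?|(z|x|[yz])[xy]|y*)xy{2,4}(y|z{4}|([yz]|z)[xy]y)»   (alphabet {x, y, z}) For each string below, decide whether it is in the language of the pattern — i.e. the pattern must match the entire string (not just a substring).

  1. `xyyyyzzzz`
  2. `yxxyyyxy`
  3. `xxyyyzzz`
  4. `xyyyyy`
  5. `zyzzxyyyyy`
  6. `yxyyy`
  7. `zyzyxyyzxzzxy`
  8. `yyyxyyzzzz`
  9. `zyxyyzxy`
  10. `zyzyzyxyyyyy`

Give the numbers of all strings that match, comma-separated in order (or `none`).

1 → match
2 → match
3 → no match
4 → match
5 → match
6 → match
7 → no match
8 → match
9 → match
10 → match

1, 2, 4, 5, 6, 8, 9, 10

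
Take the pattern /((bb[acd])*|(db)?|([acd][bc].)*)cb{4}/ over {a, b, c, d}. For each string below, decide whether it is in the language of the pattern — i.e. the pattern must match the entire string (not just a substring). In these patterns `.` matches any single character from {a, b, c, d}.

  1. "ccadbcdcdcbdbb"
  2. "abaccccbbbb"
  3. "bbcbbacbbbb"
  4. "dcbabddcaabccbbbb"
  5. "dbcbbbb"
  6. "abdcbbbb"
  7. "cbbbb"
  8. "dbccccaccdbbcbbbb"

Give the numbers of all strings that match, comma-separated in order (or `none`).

2, 3, 4, 5, 6, 7, 8

1 → no match
2 → match
3 → match
4 → match
5 → match
6 → match
7 → match
8 → match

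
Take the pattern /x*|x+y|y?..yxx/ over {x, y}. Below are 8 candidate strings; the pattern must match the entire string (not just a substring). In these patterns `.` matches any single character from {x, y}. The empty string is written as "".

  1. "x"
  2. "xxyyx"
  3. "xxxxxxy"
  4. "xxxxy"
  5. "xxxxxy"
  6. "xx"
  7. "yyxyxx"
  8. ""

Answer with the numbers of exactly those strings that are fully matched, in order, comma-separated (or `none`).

1, 3, 4, 5, 6, 7, 8

1 → match
2 → no match
3 → match
4 → match
5 → match
6 → match
7 → match
8 → match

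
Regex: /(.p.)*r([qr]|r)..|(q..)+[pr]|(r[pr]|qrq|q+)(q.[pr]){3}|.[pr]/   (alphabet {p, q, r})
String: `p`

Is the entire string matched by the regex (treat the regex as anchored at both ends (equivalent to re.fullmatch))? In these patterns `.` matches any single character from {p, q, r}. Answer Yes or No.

No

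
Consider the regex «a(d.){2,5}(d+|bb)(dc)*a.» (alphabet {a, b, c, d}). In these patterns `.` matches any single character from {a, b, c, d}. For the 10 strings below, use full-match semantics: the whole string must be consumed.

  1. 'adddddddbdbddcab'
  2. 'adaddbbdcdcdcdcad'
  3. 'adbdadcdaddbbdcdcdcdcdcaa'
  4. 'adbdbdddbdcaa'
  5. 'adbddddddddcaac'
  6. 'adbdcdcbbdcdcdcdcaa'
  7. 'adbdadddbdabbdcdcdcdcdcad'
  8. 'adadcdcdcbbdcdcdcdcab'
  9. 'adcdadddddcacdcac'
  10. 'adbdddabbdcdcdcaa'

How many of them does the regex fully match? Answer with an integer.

1 → match
2 → match
3 → match
4 → no match
5 → no match
6 → match
7 → match
8 → match
9 → no match
10 → match
Total matched: 7

7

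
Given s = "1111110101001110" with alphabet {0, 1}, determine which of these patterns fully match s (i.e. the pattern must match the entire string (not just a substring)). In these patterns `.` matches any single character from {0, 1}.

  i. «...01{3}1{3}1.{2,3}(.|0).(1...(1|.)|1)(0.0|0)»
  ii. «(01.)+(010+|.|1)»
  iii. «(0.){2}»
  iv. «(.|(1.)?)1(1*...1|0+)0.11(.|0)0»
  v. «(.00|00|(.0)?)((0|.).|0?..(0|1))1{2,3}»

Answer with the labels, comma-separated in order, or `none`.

iv

i → no match
ii → no match — must start with "01"
iii → no match — must start with "0"
iv → match
v → no match — must end with "1"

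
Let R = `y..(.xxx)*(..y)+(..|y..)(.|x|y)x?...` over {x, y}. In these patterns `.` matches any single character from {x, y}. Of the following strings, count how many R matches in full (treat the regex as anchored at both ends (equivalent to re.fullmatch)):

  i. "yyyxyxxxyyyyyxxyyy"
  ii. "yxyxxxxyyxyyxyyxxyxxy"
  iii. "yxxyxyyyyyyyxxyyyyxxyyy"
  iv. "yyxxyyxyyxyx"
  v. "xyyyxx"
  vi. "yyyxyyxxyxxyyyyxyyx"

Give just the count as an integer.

i → no match
ii → no match
iii → match
iv → match
v → no match — must start with "y"
vi → match
Total matched: 3

3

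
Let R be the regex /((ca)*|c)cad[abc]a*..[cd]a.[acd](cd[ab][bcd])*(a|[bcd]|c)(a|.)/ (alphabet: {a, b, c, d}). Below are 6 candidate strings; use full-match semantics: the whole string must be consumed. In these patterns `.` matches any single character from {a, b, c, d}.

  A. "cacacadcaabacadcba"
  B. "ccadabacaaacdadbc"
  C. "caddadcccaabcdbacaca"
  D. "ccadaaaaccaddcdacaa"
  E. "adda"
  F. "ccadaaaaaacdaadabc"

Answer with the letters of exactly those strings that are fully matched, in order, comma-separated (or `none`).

A, B, D

A → match
B → match
C → no match
D → match
E → no match
F → no match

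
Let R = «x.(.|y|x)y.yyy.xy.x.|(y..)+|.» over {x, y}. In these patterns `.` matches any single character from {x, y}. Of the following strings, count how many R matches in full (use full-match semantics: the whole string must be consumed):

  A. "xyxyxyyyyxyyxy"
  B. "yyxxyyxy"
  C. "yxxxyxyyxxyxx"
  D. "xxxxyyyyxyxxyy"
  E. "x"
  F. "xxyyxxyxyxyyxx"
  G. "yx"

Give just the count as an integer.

A → match
B. "yyxxyyxy" → no match
C → no match
D → no match
E. "x" → match
F → no match
G. "yx" → no match
Total matched: 2

2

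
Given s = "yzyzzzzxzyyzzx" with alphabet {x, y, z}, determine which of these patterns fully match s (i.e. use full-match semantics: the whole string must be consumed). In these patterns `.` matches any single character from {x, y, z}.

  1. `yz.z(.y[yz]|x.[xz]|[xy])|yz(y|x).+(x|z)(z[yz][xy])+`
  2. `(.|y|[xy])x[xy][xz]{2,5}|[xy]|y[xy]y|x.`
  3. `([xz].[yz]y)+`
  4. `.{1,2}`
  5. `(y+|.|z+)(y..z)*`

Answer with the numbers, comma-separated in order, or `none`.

1 → match
2 → no match
3 → no match — must end with "y"
4 → no match
5 → no match

1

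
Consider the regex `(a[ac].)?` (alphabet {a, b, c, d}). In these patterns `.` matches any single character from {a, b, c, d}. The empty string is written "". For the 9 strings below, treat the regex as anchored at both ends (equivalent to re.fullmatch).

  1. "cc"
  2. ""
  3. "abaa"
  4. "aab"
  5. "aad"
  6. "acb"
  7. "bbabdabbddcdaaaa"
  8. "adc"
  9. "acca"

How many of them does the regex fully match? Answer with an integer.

1 → no match
2 → match
3 → no match
4 → match
5 → match
6 → match
7 → no match
8 → no match
9 → no match
Total matched: 4

4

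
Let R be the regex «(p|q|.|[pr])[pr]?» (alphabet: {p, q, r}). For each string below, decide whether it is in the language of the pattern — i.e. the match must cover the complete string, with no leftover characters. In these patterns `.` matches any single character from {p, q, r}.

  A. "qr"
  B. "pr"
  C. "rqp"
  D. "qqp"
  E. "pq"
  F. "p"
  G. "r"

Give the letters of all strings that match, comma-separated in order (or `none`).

A, B, F, G

A → match
B → match
C → no match
D → no match
E → no match
F → match
G → match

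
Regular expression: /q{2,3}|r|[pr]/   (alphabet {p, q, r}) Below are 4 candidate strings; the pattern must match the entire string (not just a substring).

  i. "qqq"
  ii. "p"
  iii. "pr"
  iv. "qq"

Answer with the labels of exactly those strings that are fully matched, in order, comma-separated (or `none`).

i → match
ii → match
iii → no match
iv → match

i, ii, iv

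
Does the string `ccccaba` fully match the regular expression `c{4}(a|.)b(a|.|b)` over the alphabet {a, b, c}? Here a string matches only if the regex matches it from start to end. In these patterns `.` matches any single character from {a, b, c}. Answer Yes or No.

Yes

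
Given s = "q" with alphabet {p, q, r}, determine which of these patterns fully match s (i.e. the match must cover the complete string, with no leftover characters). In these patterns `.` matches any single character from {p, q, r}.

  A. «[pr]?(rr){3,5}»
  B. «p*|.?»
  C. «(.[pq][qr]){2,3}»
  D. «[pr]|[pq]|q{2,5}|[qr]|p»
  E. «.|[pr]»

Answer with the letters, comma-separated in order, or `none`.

B, D, E

A → no match — must end with "rr"
B → match
C → no match
D → match
E → match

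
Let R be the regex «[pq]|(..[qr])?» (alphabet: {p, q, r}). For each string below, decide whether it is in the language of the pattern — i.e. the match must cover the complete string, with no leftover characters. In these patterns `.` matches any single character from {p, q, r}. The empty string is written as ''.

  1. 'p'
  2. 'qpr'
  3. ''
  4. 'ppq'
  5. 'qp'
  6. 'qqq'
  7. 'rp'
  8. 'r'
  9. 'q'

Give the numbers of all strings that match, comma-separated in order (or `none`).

1, 2, 3, 4, 6, 9

1 → match
2 → match
3 → match
4 → match
5 → no match
6 → match
7 → no match
8 → no match
9 → match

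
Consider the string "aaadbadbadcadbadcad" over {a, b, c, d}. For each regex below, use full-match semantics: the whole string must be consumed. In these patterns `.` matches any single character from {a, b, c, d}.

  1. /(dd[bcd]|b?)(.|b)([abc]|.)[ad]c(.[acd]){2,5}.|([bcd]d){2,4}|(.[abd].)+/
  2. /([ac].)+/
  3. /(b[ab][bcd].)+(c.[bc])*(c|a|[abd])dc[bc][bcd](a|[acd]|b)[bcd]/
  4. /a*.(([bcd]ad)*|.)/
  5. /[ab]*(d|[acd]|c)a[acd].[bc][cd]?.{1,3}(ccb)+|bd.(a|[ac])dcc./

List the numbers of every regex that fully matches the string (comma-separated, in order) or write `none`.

4

1 → no match
2 → no match
3 → no match — must start with "b"
4 → match
5 → no match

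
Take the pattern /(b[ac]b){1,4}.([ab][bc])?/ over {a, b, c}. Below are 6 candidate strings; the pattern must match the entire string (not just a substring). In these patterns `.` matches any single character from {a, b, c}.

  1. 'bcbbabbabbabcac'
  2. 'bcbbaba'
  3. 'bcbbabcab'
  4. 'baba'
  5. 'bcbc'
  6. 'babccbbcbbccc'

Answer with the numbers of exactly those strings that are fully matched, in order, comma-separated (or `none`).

1, 2, 3, 4, 5

1 → match
2 → match
3 → match
4 → match
5 → match
6 → no match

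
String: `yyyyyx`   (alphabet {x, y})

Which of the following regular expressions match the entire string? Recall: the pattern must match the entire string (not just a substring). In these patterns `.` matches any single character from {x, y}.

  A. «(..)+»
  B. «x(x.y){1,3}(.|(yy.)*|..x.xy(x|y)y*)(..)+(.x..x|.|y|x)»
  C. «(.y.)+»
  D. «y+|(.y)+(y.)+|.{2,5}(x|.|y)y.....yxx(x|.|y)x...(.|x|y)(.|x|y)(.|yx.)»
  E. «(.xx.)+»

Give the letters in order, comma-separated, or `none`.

A, C, D

A → match
B → no match — must start with `xx`
C → match
D → match
E → no match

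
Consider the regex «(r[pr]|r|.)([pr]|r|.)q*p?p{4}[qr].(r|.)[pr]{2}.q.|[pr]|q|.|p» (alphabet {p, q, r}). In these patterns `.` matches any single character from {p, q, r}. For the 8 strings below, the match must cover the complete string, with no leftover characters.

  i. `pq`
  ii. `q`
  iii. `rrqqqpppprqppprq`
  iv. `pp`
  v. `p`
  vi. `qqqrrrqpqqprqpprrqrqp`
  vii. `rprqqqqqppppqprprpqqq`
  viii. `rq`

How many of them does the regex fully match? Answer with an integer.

i → no match
ii → match
iii → no match
iv → no match
v → match
vi → no match
vii → no match
viii → no match
Total matched: 2

2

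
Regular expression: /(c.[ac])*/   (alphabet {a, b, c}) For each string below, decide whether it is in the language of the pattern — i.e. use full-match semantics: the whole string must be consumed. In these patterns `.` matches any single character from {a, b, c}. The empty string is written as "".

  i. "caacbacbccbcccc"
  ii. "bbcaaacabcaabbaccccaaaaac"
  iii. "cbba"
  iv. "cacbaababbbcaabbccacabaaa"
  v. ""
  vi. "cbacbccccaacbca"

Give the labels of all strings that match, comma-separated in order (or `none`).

i, v

i → match
ii → no match
iii → no match
iv → no match
v → match
vi → no match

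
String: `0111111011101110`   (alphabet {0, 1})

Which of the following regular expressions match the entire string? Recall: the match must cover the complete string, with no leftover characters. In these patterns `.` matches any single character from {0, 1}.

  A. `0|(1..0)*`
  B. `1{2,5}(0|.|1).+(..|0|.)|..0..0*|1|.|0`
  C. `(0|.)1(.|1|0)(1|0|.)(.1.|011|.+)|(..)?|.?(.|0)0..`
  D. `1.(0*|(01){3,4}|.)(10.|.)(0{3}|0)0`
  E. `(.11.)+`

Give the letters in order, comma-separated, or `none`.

A → no match
B → no match
C → match
D → no match — must start with `1`
E → match

C, E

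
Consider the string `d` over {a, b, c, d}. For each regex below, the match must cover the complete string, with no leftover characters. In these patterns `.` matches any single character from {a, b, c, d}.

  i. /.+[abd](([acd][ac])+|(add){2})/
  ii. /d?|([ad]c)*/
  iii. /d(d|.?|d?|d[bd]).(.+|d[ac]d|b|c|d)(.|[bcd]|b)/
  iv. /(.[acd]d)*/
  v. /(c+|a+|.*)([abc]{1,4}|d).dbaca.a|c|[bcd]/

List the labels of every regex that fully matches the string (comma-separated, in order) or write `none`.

i → no match
ii → match
iii → no match
iv → no match
v → match

ii, v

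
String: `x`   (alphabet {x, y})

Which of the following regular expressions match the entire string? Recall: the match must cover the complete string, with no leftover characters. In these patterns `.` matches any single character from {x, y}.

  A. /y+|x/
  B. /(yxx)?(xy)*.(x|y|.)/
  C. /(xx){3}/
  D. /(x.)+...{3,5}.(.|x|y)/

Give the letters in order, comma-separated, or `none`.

A

A → match
B → no match
C → no match — must start with `xx`
D → no match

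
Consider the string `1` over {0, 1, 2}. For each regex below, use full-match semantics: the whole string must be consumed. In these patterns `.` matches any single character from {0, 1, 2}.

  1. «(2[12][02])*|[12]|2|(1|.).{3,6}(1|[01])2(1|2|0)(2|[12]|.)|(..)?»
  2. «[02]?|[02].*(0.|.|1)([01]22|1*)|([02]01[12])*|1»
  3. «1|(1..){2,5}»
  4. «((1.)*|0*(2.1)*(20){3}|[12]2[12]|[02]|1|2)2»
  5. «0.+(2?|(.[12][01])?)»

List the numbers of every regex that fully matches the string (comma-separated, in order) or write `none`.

1, 2, 3

1 → match
2 → match
3 → match
4 → no match — must end with `2`
5 → no match — must start with `0`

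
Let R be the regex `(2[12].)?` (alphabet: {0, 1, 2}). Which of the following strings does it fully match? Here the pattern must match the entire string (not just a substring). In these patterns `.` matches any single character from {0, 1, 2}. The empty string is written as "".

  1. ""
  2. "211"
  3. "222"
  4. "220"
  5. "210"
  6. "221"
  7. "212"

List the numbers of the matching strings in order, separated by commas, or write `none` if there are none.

1, 2, 3, 4, 5, 6, 7

1 → match
2 → match
3 → match
4 → match
5 → match
6 → match
7 → match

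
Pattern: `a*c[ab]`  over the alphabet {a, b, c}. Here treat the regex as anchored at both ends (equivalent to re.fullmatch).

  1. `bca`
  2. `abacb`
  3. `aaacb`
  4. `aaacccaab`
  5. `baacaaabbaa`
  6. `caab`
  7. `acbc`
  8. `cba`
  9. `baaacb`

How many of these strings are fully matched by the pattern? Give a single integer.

1

1 → no match
2 → no match
3 → match
4 → no match
5 → no match
6 → no match
7 → no match
8 → no match
9 → no match
Total matched: 1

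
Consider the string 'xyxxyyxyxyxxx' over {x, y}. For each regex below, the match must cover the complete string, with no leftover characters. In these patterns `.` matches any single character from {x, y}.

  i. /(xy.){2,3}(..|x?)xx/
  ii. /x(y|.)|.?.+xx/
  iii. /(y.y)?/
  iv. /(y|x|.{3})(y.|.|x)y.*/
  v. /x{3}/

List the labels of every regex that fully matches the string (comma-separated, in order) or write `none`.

i, ii, iv

i → match
ii → match
iii → no match
iv → match
v → no match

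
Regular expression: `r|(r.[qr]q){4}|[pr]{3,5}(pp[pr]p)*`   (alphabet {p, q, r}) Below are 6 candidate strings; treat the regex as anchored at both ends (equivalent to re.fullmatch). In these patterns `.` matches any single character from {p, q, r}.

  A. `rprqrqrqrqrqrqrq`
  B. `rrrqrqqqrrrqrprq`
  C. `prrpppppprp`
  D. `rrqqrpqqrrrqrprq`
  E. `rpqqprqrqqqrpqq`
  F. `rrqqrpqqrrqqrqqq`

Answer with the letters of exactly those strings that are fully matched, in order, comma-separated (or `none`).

A → match
B → match
C → match
D → match
E → no match
F → match

A, B, C, D, F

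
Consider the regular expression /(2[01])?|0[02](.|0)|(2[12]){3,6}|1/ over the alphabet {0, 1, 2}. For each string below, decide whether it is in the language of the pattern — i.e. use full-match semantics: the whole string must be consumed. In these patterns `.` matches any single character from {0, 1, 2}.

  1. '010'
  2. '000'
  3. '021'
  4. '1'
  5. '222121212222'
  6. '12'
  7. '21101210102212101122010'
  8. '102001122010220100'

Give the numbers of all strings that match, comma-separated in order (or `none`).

1 → no match
2 → match
3 → match
4 → match
5 → match
6 → no match
7 → no match
8 → no match

2, 3, 4, 5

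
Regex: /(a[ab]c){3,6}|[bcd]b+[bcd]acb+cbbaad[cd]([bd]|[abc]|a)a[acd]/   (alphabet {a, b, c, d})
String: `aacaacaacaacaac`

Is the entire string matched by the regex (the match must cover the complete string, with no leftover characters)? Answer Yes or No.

Yes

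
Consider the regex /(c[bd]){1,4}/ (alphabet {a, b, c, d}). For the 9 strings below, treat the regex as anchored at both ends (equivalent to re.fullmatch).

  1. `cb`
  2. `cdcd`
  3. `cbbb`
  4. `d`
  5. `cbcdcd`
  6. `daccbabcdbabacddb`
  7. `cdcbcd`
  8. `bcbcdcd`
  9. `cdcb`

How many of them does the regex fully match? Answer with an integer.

1 → match
2 → match
3 → no match
4 → no match — must start with `c`
5 → match
6 → no match — must start with `c`
7 → match
8 → no match — must start with `c`
9 → match
Total matched: 5

5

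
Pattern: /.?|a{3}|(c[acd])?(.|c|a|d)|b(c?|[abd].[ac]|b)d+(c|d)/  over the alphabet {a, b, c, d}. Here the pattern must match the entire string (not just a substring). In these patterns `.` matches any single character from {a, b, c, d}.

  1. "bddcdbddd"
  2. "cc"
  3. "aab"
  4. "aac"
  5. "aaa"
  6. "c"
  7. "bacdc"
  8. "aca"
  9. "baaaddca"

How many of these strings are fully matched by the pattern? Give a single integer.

2

1 → no match
2 → no match
3 → no match
4 → no match
5 → match
6 → match
7 → no match
8 → no match
9 → no match
Total matched: 2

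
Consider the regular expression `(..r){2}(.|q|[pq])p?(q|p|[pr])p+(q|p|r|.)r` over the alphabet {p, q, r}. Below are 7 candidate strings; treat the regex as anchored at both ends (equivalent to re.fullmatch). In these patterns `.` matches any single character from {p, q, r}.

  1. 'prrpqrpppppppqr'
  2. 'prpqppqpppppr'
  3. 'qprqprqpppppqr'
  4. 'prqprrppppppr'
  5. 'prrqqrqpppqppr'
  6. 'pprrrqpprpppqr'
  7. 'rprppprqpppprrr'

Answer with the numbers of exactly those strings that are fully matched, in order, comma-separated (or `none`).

1, 3

1 → match
2 → no match
3 → match
4 → no match
5 → no match
6 → no match
7 → no match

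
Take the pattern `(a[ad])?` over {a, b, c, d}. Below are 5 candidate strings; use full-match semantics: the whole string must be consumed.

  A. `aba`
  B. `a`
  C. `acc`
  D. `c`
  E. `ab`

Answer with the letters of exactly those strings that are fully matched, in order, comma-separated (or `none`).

none

A → no match
B → no match
C → no match
D → no match
E → no match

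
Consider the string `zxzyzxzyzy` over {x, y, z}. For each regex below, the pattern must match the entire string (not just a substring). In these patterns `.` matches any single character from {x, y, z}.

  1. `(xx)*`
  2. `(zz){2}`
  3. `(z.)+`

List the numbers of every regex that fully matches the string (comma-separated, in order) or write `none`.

3

1 → no match
2 → no match — must start with `zz`
3 → match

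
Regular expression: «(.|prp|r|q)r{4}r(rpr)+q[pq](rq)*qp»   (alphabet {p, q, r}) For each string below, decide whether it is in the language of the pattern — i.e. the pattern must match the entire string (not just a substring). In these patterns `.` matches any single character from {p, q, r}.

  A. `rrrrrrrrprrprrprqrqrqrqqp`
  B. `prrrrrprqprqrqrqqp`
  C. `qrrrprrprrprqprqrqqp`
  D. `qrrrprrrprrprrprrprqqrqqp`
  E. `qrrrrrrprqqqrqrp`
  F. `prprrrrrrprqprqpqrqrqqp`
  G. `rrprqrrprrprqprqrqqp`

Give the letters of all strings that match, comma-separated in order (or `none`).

none

A → no match
B → no match
C → no match
D → no match
E → no match — must end with `qp`
F → no match
G → no match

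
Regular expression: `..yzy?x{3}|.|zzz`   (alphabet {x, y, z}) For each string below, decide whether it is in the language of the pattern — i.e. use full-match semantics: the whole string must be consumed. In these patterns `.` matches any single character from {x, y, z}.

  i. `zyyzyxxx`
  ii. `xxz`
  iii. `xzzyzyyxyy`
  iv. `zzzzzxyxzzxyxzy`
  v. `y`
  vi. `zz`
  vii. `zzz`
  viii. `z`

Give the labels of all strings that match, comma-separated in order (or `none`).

i, v, vii, viii

i → match
ii → no match
iii → no match
iv → no match
v → match
vi → no match
vii → match
viii → match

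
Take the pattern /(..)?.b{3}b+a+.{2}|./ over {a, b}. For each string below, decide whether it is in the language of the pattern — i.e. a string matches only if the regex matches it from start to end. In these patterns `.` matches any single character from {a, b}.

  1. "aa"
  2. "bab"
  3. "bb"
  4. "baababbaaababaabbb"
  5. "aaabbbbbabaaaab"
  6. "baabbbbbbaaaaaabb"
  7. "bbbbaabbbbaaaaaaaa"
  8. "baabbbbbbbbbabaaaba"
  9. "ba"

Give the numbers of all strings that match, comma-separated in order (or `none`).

1. "aa" → no match
2. "bab" → no match
3. "bb" → no match
4 → no match
5 → no match
6 → match
7 → no match
8 → no match
9. "ba" → no match

6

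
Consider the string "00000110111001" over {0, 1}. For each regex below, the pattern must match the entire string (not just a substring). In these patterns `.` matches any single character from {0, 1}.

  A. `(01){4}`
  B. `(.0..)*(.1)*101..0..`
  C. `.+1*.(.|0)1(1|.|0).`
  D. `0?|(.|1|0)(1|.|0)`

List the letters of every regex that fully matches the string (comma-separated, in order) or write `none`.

A → no match — must start with "01"
B → match
C → no match
D → no match

B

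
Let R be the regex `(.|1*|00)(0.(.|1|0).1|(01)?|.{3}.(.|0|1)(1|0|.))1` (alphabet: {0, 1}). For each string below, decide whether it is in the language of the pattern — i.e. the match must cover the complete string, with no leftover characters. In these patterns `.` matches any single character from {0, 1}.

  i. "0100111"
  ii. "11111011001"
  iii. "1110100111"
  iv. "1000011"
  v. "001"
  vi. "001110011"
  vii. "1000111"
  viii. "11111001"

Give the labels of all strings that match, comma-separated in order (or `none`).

i. "0100111" → match
ii. "11111011001" → match
iii. "1110100111" → match
iv. "1000011" → match
v. "001" → match
vi. "001110011" → match
vii. "1000111" → match
viii. "11111001" → match

i, ii, iii, iv, v, vi, vii, viii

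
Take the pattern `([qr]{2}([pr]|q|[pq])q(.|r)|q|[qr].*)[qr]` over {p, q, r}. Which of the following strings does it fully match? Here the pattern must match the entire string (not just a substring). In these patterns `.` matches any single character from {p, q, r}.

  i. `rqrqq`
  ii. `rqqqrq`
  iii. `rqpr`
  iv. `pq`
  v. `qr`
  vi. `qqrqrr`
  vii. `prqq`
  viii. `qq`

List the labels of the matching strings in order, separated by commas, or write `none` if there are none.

i, ii, iii, v, vi, viii

i. `rqrqq` → match
ii. `rqqqrq` → match
iii. `rqpr` → match
iv. `pq` → no match
v. `qr` → match
vi. `qqrqrr` → match
vii. `prqq` → no match
viii. `qq` → match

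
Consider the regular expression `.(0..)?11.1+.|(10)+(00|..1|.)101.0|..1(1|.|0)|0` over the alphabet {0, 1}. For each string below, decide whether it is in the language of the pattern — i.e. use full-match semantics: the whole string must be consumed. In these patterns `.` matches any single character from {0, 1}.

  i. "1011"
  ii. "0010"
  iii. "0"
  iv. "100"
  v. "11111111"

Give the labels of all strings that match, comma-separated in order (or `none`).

i → match
ii → match
iii → match
iv → no match
v → match

i, ii, iii, v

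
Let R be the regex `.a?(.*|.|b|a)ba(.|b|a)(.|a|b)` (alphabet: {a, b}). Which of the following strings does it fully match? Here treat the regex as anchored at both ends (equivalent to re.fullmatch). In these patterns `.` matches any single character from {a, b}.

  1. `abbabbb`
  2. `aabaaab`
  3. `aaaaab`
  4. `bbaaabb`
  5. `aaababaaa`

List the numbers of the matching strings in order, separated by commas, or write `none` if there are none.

1 → no match
2 → no match
3 → no match
4 → no match
5 → match

5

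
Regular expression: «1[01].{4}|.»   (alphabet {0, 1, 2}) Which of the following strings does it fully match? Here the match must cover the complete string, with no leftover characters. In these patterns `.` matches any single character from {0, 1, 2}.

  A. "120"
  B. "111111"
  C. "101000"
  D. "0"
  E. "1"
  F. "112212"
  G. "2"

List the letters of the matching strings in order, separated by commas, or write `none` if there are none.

A. "120" → no match
B. "111111" → match
C. "101000" → match
D. "0" → match
E. "1" → match
F. "112212" → match
G. "2" → match

B, C, D, E, F, G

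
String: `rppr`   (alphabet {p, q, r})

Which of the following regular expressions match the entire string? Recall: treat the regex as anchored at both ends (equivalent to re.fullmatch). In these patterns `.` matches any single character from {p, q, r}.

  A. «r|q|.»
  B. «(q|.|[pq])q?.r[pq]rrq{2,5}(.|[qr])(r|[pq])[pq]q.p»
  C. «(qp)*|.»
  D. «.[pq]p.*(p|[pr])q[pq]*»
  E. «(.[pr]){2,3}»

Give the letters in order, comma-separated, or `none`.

E

A → no match
B → no match — must end with `p`
C → no match
D → no match
E → match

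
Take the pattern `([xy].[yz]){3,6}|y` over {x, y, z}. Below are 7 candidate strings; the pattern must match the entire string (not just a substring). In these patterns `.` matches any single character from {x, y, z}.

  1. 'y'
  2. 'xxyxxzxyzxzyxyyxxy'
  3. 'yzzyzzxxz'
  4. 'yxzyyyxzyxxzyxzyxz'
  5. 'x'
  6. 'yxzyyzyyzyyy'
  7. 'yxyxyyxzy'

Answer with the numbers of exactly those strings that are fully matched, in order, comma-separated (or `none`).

1 → match
2 → match
3 → match
4 → match
5 → no match
6 → match
7 → match

1, 2, 3, 4, 6, 7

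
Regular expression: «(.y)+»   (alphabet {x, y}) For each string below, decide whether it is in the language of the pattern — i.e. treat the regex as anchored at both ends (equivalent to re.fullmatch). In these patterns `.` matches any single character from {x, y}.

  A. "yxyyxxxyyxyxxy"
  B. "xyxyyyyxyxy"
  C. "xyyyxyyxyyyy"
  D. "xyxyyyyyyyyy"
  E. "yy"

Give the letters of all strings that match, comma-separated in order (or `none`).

D, E

A → no match
B → no match
C → no match
D → match
E → match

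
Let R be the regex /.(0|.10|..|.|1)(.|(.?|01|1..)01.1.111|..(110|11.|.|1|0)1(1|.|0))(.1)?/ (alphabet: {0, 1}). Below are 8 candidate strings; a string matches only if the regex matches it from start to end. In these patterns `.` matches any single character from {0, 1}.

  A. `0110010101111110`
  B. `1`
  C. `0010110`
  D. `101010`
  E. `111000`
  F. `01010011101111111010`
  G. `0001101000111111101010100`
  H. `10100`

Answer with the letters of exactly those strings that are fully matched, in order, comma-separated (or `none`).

C, H

A → no match
B → no match
C → match
D → no match
E → no match
F → no match
G → no match
H → match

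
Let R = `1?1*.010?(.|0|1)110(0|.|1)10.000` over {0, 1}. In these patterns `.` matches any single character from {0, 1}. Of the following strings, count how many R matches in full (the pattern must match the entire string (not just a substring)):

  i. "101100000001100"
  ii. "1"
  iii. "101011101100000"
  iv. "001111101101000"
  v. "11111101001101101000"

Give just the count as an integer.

2

i → no match — must end with "000"
ii. "1" → no match — must end with "000"
iii → match
iv → no match
v → match
Total matched: 2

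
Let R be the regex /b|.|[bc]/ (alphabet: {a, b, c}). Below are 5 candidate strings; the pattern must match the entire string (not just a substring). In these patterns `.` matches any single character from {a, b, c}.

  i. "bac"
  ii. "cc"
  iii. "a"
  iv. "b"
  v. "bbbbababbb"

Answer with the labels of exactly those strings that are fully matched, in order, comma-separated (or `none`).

iii, iv

i. "bac" → no match
ii. "cc" → no match
iii. "a" → match
iv. "b" → match
v. "bbbbababbb" → no match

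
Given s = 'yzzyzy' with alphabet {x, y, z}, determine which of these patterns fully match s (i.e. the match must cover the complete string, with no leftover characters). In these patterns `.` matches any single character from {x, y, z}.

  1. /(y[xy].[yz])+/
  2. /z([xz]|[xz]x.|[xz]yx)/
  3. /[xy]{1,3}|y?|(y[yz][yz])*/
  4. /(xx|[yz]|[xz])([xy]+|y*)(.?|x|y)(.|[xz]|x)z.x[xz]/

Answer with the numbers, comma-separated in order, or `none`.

1 → no match
2 → no match — must start with 'z'
3 → match
4 → no match

3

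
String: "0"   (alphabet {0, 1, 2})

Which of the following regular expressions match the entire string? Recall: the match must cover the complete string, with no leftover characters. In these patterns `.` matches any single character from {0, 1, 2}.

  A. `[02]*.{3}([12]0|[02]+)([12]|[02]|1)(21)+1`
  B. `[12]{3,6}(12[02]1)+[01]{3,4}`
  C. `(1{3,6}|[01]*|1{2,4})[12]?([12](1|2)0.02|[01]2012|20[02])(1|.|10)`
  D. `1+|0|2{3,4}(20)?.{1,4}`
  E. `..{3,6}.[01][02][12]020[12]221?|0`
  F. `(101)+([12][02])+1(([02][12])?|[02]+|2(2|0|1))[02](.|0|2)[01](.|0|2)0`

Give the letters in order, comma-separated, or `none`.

A → no match — must end with "211"
B → no match
C → no match
D → match
E → match
F → no match — must start with "101"

D, E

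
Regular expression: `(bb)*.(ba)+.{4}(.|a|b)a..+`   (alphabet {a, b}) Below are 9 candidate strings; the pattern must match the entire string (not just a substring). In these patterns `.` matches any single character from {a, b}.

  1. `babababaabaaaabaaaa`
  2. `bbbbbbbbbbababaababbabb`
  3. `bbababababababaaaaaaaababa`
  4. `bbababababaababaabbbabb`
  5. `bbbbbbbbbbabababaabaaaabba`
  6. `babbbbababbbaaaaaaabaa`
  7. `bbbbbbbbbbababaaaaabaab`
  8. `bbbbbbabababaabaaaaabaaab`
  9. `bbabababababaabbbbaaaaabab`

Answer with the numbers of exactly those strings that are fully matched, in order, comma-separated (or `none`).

1 → no match
2 → match
3 → match
4 → match
5 → match
6 → no match
7 → match
8 → match
9 → match

2, 3, 4, 5, 7, 8, 9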